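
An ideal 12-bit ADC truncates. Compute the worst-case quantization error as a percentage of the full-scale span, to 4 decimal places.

Truncating → worst-case error = 1 LSB = V_FS/2^12, so 100/4096 = 0.0244141 % of full scale.

0.0244 %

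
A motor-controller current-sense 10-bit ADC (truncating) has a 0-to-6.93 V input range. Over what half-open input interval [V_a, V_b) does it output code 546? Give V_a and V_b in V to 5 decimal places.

[3.69510 V, 3.70187 V)

LSB = 6.93/2^10 = 6.768 mV.
V_a = V_low + 546·LSB = 3.6951 V; V_b = V_low + 547·LSB = 3.70187 V.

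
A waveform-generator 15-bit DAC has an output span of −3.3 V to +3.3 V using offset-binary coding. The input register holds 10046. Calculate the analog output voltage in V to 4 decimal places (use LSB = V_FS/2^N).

-1.2766 V

LSB = 6.6 V / 2^15 = 201.42 µV.
V_out = (−3.3) + 10046 × 0.000201416 V = -1.27657 V.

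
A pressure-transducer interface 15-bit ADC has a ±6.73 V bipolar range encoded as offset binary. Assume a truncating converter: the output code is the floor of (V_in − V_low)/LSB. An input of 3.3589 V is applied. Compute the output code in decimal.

Full-scale span = 13.46 V; LSB = 13.46/2^15 = 410.77 µV.
Input sits at 24561.150 steps above V_low.
So the output code is 24561.

code 24561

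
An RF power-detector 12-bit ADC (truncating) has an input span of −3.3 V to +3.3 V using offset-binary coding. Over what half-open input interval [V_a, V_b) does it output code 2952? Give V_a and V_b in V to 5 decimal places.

LSB = 6.6/2^12 = 1.611 mV.
V_a = V_low + 2952·LSB = 1.45664 V; V_b = V_low + 2953·LSB = 1.45825 V.

[1.45664 V, 1.45825 V)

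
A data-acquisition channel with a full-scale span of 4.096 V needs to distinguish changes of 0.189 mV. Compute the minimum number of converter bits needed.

Number of steps required ≥ 4.096 V / 0.189 mV = 21671.96.
Need 2^N ≥ 21671.96; 2^14 = 16384, 2^15 = 32768.
Minimum N = 15.

15 bits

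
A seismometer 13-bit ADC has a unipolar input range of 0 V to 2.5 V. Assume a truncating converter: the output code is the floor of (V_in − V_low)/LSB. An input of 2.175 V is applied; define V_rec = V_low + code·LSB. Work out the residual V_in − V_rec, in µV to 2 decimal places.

12.21 µV

Step size: 2.5 V ÷ 2^13 = 305.18 µV.
Scaled input = 7127.0400 LSBs, so code = 7127.
Reconstructed: 2.1749878 V.
Difference: 1.2207e-05 V → 12.21 µV.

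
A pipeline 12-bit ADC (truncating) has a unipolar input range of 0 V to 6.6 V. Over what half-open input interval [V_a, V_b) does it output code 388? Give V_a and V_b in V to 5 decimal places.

LSB = 6.6/2^12 = 1.611 mV.
V_a = V_low + 388·LSB = 0.625195 V; V_b = V_low + 389·LSB = 0.626807 V.

[0.62520 V, 0.62681 V)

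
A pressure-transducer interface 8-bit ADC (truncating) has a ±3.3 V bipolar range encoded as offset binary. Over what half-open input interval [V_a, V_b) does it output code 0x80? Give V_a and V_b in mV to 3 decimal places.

LSB = 6.6/2^8 = 25.781 mV.
Code 0x80 = 128 decimal.
V_a = V_low + 128·LSB = 0 V; V_b = V_low + 129·LSB = 0.0257812 V.

[0.000 mV, 25.781 mV)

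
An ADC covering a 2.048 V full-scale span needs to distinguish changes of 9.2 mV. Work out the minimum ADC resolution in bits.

8 bits

Number of steps required ≥ 2.048 V / 9.2 mV = 222.61.
Need 2^N ≥ 222.61; 2^7 = 128, 2^8 = 256.
Minimum N = 8.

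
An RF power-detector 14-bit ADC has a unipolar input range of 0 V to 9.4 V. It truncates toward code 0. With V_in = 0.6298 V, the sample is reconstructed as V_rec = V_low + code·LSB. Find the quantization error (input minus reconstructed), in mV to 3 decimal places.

Step size: 9.4 V ÷ 2^14 = 0.574 mV.
(V_in − V_low)/LSB = (0.6298 − 0)/0.00057373 = 1097.7280 → code 1097 (floor).
V_rec = 0 + 1097·0.00057373 = 0.62938232 V.
Error = 0.6298 − 0.62938232 = 0.000417676 V = 0.418 mV.

0.418 mV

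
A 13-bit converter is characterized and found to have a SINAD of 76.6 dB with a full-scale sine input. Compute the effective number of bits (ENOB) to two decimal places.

12.43 bits

ENOB = (SINAD − 1.76) / 6.02 = (76.6 − 1.76)/6.02 = 12.432.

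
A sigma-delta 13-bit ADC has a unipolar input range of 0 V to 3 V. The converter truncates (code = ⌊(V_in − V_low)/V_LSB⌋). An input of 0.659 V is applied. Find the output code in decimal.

With 8192 levels over 3 V, one step is 366.21 µV.
(0.659 − 0) / 0.000366211 = 1799.509 LSBs.
So the output code is 1799.

code 1799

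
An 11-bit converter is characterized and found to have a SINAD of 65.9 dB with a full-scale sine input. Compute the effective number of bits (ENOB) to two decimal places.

10.65 bits

ENOB = (SINAD − 1.76) / 6.02 = (65.9 − 1.76)/6.02 = 10.654.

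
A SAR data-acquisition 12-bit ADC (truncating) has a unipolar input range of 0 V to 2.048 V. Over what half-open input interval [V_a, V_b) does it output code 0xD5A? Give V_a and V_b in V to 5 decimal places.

LSB = 2.048/2^12 = 0.500 mV.
Code 0xD5A = 3418 decimal.
V_a = V_low + 3418·LSB = 1.709 V; V_b = V_low + 3419·LSB = 1.7095 V.

[1.70900 V, 1.70950 V)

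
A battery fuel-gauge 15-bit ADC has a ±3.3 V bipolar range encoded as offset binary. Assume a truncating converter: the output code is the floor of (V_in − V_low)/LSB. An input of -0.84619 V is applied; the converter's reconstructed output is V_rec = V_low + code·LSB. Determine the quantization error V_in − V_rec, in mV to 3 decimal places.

0.160 mV

One LSB is 6.6 V / 32768 = 201.42 µV.
(V_in − V_low)/LSB = (-0.84619 − (−3.3))/0.000201416 = 12182.7949 → code 12182 (floor).
Reconstructed: -0.8463501 V.
V_in − V_rec = 0.000160098 V = 0.160 mV.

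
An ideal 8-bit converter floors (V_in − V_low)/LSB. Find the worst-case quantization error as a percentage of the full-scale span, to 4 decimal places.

0.3906 %

Truncating → worst-case error = 1 LSB = V_FS/2^8, so 100/256 = 0.390625 % of full scale.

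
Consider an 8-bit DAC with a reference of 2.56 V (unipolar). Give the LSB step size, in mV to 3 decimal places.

10.000 mV

Full-scale span = 2.56 V.
LSB = 2.56 / 2^8 = 2.56 / 256 = 0.01 V = 10.000 mV.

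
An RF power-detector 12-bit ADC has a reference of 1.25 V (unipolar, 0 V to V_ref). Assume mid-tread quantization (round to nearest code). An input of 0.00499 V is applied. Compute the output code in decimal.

code 16

Full-scale span = 1.25 V; LSB = 1.25/2^12 = 305.18 µV.
(V_in − V_low)/LSB = (0.00499 − 0) / 0.000305176 = 16.351.
So the output code is 16.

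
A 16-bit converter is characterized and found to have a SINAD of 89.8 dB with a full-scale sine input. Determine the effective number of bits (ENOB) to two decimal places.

14.62 bits

ENOB = (SINAD − 1.76) / 6.02 = (89.8 − 1.76)/6.02 = 14.625.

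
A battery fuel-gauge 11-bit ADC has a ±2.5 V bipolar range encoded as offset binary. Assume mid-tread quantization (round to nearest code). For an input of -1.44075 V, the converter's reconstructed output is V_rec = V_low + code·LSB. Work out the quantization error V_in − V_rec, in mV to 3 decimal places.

Step size: 5 V ÷ 2^11 = 2.441 mV.
(-1.44075 − (−2.5))/0.00244141 = 433.8688; round gives code 434.
Reconstructed: -1.4404297 V.
Error = -1.44075 − (−1.4404297) = -0.000320313 V = -0.320 mV.

-0.320 mV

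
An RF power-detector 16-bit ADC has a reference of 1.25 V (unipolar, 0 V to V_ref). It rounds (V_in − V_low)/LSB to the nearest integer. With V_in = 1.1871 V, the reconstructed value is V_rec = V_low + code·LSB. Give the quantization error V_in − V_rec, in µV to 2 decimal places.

4.36 µV

LSB = 1.25/2^16 = 19.07 µV.
(1.1871 − 0)/1.90735e-05 = 62238.2285; round gives code 62238.
V_rec = 0 + 62238·1.90735e-05 = 1.1870956 V.
Difference: 4.35791e-06 V → 4.36 µV.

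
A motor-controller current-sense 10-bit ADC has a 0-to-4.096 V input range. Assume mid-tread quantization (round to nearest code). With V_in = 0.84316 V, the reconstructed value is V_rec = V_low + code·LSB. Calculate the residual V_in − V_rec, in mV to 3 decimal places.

Step size: 4.096 V ÷ 2^10 = 4.000 mV.
Scaled input = 210.7900 LSBs, so code = 211.
V_rec = 0 + 211·0.004 = 0.844 V.
V_in − V_rec = -0.00084 V = -0.840 mV.

-0.840 mV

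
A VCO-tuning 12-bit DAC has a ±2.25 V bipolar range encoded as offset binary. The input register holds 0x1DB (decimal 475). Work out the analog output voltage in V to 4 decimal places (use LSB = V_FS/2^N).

-1.7281 V

LSB = 4.5 V / 2^12 = 1.099 mV.
Code 0x1DB = 475 decimal.
V_out = (−2.25) + 475 × 0.00109863 V = -1.72815 V.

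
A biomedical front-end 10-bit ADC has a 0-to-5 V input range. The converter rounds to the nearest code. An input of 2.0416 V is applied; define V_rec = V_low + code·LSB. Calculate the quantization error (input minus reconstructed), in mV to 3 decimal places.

0.584 mV

Step size: 5 V ÷ 2^10 = 4.883 mV.
(2.0416 − 0)/0.00488281 = 418.1197; round gives code 418.
V_rec = 0 + 418·0.00488281 = 2.0410156 V.
V_in − V_rec = 0.000584375 V = 0.584 mV.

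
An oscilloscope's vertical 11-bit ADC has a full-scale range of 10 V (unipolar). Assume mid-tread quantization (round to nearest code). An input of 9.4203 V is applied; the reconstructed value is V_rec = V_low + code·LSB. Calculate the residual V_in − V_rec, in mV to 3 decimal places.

1.355 mV

Step size: 10 V ÷ 2^11 = 4.883 mV.
Scaled input = 1929.2774 LSBs, so code = 1929.
Code 1929 maps back to 0 + 1929×0.00488281 V = 9.4189453 V.
Error = 9.4203 − 9.4189453 = 0.00135469 V = 1.355 mV.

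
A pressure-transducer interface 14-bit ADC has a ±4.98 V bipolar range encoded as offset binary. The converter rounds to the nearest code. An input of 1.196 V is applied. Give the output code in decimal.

Full-scale span = 9.96 V; LSB = 9.96/2^14 = 0.608 mV.
(V_in − V_low)/LSB = (1.196 − (−4.98)) / 0.00060791 = 10159.396.
So the output code is 10159.

code 10159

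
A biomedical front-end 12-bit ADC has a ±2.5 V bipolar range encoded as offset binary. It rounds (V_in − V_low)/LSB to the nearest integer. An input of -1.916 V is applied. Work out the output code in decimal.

With 4096 levels over 5 V, one step is 1.221 mV.
(V_in − V_low)/LSB = (-1.916 − (−2.5)) / 0.0012207 = 478.413.
Round → code 478.

code 478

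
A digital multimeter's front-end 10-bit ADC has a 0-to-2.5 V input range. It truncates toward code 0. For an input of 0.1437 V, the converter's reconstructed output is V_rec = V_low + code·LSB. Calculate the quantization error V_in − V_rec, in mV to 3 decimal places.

2.098 mV

One LSB is 2.5 V / 1024 = 2.441 mV.
(V_in − V_low)/LSB = (0.1437 − 0)/0.00244141 = 58.8595 → code 58 (floor).
Reconstructed: 0.14160156 V.
V_in − V_rec = 0.00209844 V = 2.098 mV.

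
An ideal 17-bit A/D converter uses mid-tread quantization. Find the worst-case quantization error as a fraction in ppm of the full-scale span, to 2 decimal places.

Rounding → worst-case error = ½ LSB = V_FS/2^18, so 1e+06/262144 = 3.8147 ppm of full scale.

3.81 ppm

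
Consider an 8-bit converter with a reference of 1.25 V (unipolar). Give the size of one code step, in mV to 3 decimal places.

4.883 mV

Full-scale span = 1.25 V.
LSB = 1.25 / 2^8 = 1.25 / 256 = 0.00488281 V = 4.883 mV.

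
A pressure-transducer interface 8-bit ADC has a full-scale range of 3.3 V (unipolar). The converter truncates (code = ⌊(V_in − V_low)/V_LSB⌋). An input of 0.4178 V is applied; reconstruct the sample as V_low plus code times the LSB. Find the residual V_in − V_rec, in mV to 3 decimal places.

One LSB is 3.3 V / 256 = 12.891 mV.
Scaled input = 32.4112 LSBs, so code = 32.
Reconstructed: 0.4125 V.
Error = 0.4178 − 0.4125 = 0.0053 V = 5.300 mV.

5.300 mV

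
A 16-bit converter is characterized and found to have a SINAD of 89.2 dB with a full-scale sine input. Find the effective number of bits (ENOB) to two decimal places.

ENOB = (SINAD − 1.76) / 6.02 = (89.2 − 1.76)/6.02 = 14.525.

14.52 bits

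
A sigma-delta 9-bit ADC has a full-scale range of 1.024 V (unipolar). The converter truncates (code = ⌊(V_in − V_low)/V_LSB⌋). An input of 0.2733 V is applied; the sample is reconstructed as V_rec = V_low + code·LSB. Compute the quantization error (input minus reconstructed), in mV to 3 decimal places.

1.300 mV

LSB = 1.024/2^9 = 2.000 mV.
(0.2733 − 0)/0.002 = 136.6500; ⌊·⌋ gives code 136.
Reconstructed: 0.272 V.
Error = 0.2733 − 0.272 = 0.0013 V = 1.300 mV.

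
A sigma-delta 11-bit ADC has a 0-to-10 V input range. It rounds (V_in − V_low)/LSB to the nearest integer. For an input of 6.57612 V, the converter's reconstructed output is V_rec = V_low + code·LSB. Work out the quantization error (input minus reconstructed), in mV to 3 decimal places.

LSB = 10/2^11 = 4.883 mV.
(V_in − V_low)/LSB = (6.57612 − 0)/0.00488281 = 1346.7894 → code 1347 (round).
Reconstructed: 6.5771484 V.
Error = 6.57612 − 6.5771484 = -0.00102844 V = -1.028 mV.

-1.028 mV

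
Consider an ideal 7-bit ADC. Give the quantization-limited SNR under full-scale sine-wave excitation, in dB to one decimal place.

SNR ≈ 6.02·N + 1.76 dB = 6.02·7 + 1.76 = 43.90 dB.

43.9 dB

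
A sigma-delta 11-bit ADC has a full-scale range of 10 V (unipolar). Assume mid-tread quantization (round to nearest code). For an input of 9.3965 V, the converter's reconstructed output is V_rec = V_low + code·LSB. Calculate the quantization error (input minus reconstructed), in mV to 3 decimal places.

LSB = 10/2^11 = 4.883 mV.
(9.3965 − 0)/0.00488281 = 1924.4032; round gives code 1924.
Reconstructed: 9.3945312 V.
V_in − V_rec = 0.00196875 V = 1.969 mV.

1.969 mV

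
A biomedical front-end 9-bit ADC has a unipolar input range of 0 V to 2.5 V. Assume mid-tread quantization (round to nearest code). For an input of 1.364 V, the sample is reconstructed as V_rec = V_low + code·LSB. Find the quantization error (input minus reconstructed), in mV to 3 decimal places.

One LSB is 2.5 V / 512 = 4.883 mV.
Scaled input = 279.3472 LSBs, so code = 279.
Reconstructed: 1.3623047 V.
V_in − V_rec = 0.00169531 V = 1.695 mV.

1.695 mV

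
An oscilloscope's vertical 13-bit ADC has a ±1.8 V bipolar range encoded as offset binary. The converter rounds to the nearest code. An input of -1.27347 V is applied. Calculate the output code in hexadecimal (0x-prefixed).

code 0x4AE (decimal 1198)

With 8192 levels over 3.6 V, one step is 439.45 µV.
(V_in − V_low)/LSB = (-1.27347 − (−1.8)) / 0.000439453 = 1198.148.
Round → code 1198.
In hexadecimal (0x-prefixed): 0x4AE.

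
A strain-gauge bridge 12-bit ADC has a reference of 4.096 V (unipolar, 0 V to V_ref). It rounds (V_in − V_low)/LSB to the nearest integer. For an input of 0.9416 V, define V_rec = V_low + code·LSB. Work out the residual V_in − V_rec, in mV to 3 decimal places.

One LSB is 4.096 V / 4096 = 1.000 mV.
(V_in − V_low)/LSB = (0.9416 − 0)/0.001 = 941.6000 → code 942 (round).
Reconstructed: 0.942 V.
V_in − V_rec = -0.0004 V = -0.400 mV.

-0.400 mV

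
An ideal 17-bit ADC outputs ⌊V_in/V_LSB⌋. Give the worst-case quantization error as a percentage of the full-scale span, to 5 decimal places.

0.00076 %

Truncating → worst-case error = 1 LSB = V_FS/2^17, so 100/131072 = 0.000762939 % of full scale.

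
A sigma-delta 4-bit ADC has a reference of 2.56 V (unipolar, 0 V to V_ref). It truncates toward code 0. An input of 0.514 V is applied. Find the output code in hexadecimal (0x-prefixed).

code 0x3 (decimal 3)

Full-scale span = 2.56 V; LSB = 2.56/2^4 = 160.000 mV.
(V_in − V_low)/LSB = (0.514 − 0) / 0.16 = 3.212.
⌊·⌋(3.212) = 3.
In hexadecimal (0x-prefixed): 0x3.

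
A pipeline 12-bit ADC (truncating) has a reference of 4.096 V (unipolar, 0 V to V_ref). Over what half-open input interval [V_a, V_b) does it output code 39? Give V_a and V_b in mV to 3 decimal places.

[39.000 mV, 40.000 mV)

LSB = 4.096/2^12 = 1.000 mV.
V_a = V_low + 39·LSB = 0.039 V; V_b = V_low + 40·LSB = 0.04 V.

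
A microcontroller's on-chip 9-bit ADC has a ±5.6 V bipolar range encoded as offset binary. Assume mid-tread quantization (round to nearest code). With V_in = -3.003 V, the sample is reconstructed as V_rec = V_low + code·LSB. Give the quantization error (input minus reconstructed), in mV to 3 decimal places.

-6.125 mV

One LSB is 11.2 V / 512 = 21.875 mV.
Scaled input = 118.7200 LSBs, so code = 119.
Code 119 maps back to (−5.6) + 119×0.021875 V = -2.996875 V.
Error = -3.003 − (−2.996875) = -0.006125 V = -6.125 mV.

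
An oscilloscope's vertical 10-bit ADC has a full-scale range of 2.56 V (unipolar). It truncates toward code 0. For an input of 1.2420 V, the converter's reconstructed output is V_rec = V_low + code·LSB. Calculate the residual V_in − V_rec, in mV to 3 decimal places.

One LSB is 2.56 V / 1024 = 2.500 mV.
(V_in − V_low)/LSB = (1.2420 − 0)/0.0025 = 496.8000 → code 496 (floor).
V_rec = 0 + 496·0.0025 = 1.24 V.
Error = 1.2420 − 1.24 = 0.002 V = 2.000 mV.

2.000 mV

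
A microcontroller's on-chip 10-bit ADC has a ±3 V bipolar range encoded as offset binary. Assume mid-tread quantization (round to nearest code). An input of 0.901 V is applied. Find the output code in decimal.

Full-scale span = 6 V; LSB = 6/2^10 = 5.859 mV.
(0.901 − (−3)) / 0.00585938 = 665.771 LSBs.
So the output code is 666.

code 666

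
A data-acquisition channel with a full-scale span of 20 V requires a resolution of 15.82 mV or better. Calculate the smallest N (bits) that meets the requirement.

Number of steps required ≥ 20 V / 15.82 mV = 1264.22.
Need 2^N ≥ 1264.22; 2^10 = 1024, 2^11 = 2048.
Minimum N = 11.

11 bits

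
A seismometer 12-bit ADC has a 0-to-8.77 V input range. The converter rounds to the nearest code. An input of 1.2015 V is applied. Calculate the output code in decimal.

LSB = 8.77 V / 4096 = 2.141 mV.
(V_in − V_low)/LSB = (1.2015 − 0) / 0.00214111 = 561.157.
round(561.157) = 561.

code 561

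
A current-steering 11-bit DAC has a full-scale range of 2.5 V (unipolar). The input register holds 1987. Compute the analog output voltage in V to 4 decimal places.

LSB = 2.5 V / 2^11 = 1.221 mV.
V_out = 0 + 1987 × 0.0012207 V = 2.42554 V.

2.4255 V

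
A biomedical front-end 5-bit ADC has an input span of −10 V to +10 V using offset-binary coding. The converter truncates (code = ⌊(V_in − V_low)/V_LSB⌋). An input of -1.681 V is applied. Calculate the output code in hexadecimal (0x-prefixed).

LSB = 20 V / 32 = 0.6250 V.
(-1.681 − (−10)) / 0.625 = 13.310 LSBs.
Floor → code 13.
In hexadecimal (0x-prefixed): 0xD.

code 0xD (decimal 13)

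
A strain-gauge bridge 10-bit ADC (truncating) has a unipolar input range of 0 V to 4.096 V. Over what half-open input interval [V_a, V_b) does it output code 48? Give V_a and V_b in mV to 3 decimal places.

LSB = 4.096/2^10 = 4.000 mV.
V_a = V_low + 48·LSB = 0.192 V; V_b = V_low + 49·LSB = 0.196 V.

[192.000 mV, 196.000 mV)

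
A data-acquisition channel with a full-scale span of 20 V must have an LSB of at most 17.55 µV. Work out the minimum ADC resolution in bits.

21 bits

Number of steps required ≥ 20 V / 17.55 µV = 1139601.14.
Need 2^N ≥ 1139601.14; 2^20 = 1048576, 2^21 = 2097152.
Minimum N = 21.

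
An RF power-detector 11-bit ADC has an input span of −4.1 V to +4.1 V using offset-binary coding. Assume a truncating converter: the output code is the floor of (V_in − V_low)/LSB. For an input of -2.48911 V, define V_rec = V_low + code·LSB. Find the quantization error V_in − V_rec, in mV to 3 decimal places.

Step size: 8.2 V ÷ 2^11 = 4.004 mV.
(V_in − V_low)/LSB = (-2.48911 − (−4.1))/0.00400391 = 402.3296 → code 402 (floor).
Reconstructed: -2.4904297 V.
Error = -2.48911 − (−2.4904297) = 0.00131969 V = 1.320 mV.

1.320 mV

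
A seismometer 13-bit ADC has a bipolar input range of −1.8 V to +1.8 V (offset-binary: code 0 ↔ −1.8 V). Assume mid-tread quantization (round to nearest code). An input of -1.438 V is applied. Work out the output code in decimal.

Full-scale span = 3.6 V; LSB = 3.6/2^13 = 439.45 µV.
Input sits at 823.751 steps above V_low.
round(823.751) = 824.

code 824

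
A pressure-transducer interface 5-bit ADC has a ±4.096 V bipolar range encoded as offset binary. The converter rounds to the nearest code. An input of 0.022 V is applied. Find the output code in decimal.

code 16

Full-scale span = 8.192 V; LSB = 8.192/2^5 = 256.000 mV.
(V_in − V_low)/LSB = (0.022 − (−4.096)) / 0.256 = 16.086.
round(16.086) = 16.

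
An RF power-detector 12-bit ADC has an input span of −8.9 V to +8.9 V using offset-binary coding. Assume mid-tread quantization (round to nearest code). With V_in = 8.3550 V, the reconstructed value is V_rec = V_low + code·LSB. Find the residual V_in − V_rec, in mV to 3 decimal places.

-1.787 mV

LSB = 17.8/2^12 = 4.346 mV.
Scaled input = 3970.5888 LSBs, so code = 3971.
Reconstructed: 8.3567871 V.
Error = 8.3550 − 8.3567871 = -0.00178711 V = -1.787 mV.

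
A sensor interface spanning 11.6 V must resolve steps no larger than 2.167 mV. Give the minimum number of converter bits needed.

Number of steps required ≥ 11.6 V / 2.167 mV = 5353.02.
Need 2^N ≥ 5353.02; 2^12 = 4096, 2^13 = 8192.
Minimum N = 13.

13 bits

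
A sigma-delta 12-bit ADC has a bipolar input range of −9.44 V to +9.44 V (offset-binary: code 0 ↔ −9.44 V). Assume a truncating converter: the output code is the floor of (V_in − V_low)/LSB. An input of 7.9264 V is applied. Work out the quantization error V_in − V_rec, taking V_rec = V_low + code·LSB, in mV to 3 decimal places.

2.884 mV

LSB = 18.88/2^12 = 4.609 mV.
(V_in − V_low)/LSB = (7.9264 − (−9.44))/0.00460937 = 3767.6258 → code 3767 (floor).
Reconstructed: 7.9235156 V.
V_in − V_rec = 0.00288437 V = 2.884 mV.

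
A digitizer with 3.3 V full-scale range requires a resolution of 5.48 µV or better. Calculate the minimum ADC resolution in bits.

Number of steps required ≥ 3.3 V / 5.48 µV = 602189.78.
Need 2^N ≥ 602189.78; 2^19 = 524288, 2^20 = 1048576.
Minimum N = 20.

20 bits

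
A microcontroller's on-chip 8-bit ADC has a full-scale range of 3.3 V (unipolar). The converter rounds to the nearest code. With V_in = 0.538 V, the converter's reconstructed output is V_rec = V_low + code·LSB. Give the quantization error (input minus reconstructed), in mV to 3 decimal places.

LSB = 3.3/2^8 = 12.891 mV.
(0.538 − 0)/0.0128906 = 41.7358; round gives code 42.
V_rec = 0 + 42·0.0128906 = 0.54140625 V.
V_in − V_rec = -0.00340625 V = -3.406 mV.

-3.406 mV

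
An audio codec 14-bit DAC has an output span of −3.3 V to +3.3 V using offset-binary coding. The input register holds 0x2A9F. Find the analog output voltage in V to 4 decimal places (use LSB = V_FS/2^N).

LSB = 6.6 V / 2^14 = 402.83 µV.
Code 0x2A9F = 10911 decimal.
V_out = (−3.3) + 10911 × 0.000402832 V = 1.0953 V.

1.0953 V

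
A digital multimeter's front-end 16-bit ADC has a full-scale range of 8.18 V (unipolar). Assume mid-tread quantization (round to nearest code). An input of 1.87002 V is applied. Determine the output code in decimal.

LSB = 8.18 V / 65536 = 124.82 µV.
(1.87002 − 0) / 0.000124817 = 14982.106 LSBs.
So the output code is 14982.

code 14982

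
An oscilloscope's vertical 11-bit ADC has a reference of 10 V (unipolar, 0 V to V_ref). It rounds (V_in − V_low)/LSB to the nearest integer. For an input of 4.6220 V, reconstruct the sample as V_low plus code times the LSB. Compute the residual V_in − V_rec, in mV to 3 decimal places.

LSB = 10/2^11 = 4.883 mV.
Scaled input = 946.5856 LSBs, so code = 947.
Code 947 maps back to 0 + 947×0.00488281 V = 4.6240234 V.
V_in − V_rec = -0.00202344 V = -2.023 mV.

-2.023 mV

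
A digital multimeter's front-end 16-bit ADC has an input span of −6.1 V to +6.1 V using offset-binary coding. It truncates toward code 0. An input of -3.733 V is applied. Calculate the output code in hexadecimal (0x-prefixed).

code 0x31AB (decimal 12715)

Full-scale span = 12.2 V; LSB = 12.2/2^16 = 186.16 µV.
(-3.733 − (−6.1)) / 0.000186157 = 12715.058 LSBs.
⌊·⌋(12715.058) = 12715.
In hexadecimal (0x-prefixed): 0x31AB.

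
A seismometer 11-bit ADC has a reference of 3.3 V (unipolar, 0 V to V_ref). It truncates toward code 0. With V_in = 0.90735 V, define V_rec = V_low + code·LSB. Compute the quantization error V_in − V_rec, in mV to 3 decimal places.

0.172 mV

LSB = 3.3/2^11 = 1.611 mV.
(V_in − V_low)/LSB = (0.90735 − 0)/0.00161133 = 563.1069 → code 563 (floor).
Code 563 maps back to 0 + 563×0.00161133 V = 0.90717773 V.
Error = 0.90735 − 0.90717773 = 0.000172266 V = 0.172 mV.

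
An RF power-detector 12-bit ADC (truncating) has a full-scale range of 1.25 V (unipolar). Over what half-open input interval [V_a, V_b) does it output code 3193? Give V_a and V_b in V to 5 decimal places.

[0.97443 V, 0.97473 V)

LSB = 1.25/2^12 = 305.18 µV.
V_a = V_low + 3193·LSB = 0.974426 V; V_b = V_low + 3194·LSB = 0.974731 V.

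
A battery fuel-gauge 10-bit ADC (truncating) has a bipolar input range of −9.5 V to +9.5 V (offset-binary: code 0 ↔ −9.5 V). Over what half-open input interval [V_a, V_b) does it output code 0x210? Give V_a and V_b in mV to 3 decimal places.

[296.875 mV, 315.430 mV)

LSB = 19/2^10 = 18.555 mV.
Code 0x210 = 528 decimal.
V_a = V_low + 528·LSB = 0.296875 V; V_b = V_low + 529·LSB = 0.31543 V.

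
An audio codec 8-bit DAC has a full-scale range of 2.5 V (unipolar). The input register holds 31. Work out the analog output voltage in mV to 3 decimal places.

302.734 mV

LSB = 2.5 V / 2^8 = 9.766 mV.
V_out = 0 + 31 × 0.00976562 V = 0.302734 V.
= 302.734 mV.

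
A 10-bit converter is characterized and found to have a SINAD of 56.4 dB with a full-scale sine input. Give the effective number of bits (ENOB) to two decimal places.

ENOB = (SINAD − 1.76) / 6.02 = (56.4 − 1.76)/6.02 = 9.076.

9.08 bits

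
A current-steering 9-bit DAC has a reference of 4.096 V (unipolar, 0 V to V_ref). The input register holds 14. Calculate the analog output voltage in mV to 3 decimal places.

112.000 mV

LSB = 4.096 V / 2^9 = 8.000 mV.
V_out = 0 + 14 × 0.008 V = 0.112 V.
= 112.000 mV.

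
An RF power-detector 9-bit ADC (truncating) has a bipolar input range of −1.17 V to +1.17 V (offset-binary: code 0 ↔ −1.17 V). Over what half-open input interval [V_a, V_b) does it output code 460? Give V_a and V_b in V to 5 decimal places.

LSB = 2.34/2^9 = 4.570 mV.
V_a = V_low + 460·LSB = 0.932344 V; V_b = V_low + 461·LSB = 0.936914 V.

[0.93234 V, 0.93691 V)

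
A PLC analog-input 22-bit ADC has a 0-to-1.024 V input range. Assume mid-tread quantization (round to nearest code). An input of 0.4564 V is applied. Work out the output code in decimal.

With 4194304 levels over 1.024 V, one step is 0.24 µV.
Input sits at 1869414.400 steps above V_low.
So the output code is 1869414.

code 1869414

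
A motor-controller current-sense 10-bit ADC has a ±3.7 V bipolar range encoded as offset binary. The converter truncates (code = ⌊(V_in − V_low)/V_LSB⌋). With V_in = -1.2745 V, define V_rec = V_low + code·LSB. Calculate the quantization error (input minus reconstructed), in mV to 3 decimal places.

Step size: 7.4 V ÷ 2^10 = 7.227 mV.
(-1.2745 − (−3.7))/0.00722656 = 335.6368; ⌊·⌋ gives code 335.
Code 335 maps back to (−3.7) + 335×0.00722656 V = -1.2791016 V.
Difference: 0.00460156 V → 4.602 mV.

4.602 mV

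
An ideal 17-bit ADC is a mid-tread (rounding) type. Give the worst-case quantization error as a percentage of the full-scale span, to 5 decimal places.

Rounding → worst-case error = ½ LSB = V_FS/2^18, so 100/262144 = 0.00038147 % of full scale.

0.00038 %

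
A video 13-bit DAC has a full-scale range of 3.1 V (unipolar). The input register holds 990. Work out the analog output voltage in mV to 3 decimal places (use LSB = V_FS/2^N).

374.634 mV

LSB = 3.1 V / 2^13 = 378.42 µV.
V_out = 0 + 990 × 0.000378418 V = 0.374634 V.
= 374.634 mV.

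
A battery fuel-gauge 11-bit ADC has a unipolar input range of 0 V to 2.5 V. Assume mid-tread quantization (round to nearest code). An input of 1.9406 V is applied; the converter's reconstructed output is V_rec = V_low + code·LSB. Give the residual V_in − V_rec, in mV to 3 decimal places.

-0.318 mV

Step size: 2.5 V ÷ 2^11 = 1.221 mV.
(V_in − V_low)/LSB = (1.9406 − 0)/0.0012207 = 1589.7395 → code 1590 (round).
Reconstructed: 1.940918 V.
V_in − V_rec = -0.000317969 V = -0.318 mV.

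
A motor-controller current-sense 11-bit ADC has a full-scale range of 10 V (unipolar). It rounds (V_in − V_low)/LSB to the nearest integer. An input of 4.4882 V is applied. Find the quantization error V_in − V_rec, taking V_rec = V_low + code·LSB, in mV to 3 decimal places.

Step size: 10 V ÷ 2^11 = 4.883 mV.
(V_in − V_low)/LSB = (4.4882 − 0)/0.00488281 = 919.1834 → code 919 (round).
Reconstructed: 4.4873047 V.
Difference: 0.000895312 V → 0.895 mV.

0.895 mV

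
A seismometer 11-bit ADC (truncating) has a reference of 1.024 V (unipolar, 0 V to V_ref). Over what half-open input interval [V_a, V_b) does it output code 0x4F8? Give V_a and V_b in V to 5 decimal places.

[0.63600 V, 0.63650 V)

LSB = 1.024/2^11 = 0.500 mV.
Code 0x4F8 = 1272 decimal.
V_a = V_low + 1272·LSB = 0.636 V; V_b = V_low + 1273·LSB = 0.6365 V.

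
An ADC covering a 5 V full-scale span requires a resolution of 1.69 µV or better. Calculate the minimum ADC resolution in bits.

22 bits

Number of steps required ≥ 5 V / 1.69 µV = 2958579.88.
Need 2^N ≥ 2958579.88; 2^21 = 2097152, 2^22 = 4194304.
Minimum N = 22.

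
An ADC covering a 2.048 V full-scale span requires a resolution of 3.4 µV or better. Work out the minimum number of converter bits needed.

20 bits

Number of steps required ≥ 2.048 V / 3.4 µV = 602352.94.
Need 2^N ≥ 602352.94; 2^19 = 524288, 2^20 = 1048576.
Minimum N = 20.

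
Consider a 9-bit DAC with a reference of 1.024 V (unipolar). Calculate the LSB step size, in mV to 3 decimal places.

Full-scale span = 1.024 V.
LSB = 1.024 / 2^9 = 1.024 / 512 = 0.002 V = 2.000 mV.

2.000 mV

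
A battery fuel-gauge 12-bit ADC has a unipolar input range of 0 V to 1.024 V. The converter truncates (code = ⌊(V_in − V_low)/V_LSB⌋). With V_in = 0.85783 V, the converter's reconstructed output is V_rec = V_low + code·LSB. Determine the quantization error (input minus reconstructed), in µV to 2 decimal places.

80.00 µV

LSB = 1.024/2^12 = 250.00 µV.
(0.85783 − 0)/0.00025 = 3431.3200; ⌊·⌋ gives code 3431.
V_rec = 0 + 3431·0.00025 = 0.85775 V.
Error = 0.85783 − 0.85775 = 8e-05 V = 80.00 µV.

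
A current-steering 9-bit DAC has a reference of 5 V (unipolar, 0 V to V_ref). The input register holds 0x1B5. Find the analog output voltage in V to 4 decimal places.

4.2676 V

LSB = 5 V / 2^9 = 9.766 mV.
Code 0x1B5 = 437 decimal.
V_out = 0 + 437 × 0.00976562 V = 4.26758 V.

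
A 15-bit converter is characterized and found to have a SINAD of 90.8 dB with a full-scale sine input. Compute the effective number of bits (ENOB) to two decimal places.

ENOB = (SINAD − 1.76) / 6.02 = (90.8 − 1.76)/6.02 = 14.791.

14.79 bits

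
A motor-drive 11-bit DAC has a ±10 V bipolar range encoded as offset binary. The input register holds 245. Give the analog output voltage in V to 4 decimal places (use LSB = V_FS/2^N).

LSB = 20 V / 2^11 = 9.766 mV.
V_out = (−10) + 245 × 0.00976562 V = -7.60742 V.

-7.6074 V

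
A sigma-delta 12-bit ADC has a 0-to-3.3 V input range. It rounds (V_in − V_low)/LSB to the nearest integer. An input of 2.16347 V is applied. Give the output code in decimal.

code 2685

Full-scale span = 3.3 V; LSB = 3.3/2^12 = 0.806 mV.
Input sits at 2685.325 steps above V_low.
So the output code is 2685.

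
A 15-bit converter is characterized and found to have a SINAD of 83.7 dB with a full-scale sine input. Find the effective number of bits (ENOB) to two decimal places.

ENOB = (SINAD − 1.76) / 6.02 = (83.7 − 1.76)/6.02 = 13.611.

13.61 bits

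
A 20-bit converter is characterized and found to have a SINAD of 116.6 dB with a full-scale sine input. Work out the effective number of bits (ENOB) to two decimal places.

19.08 bits

ENOB = (SINAD − 1.76) / 6.02 = (116.6 − 1.76)/6.02 = 19.076.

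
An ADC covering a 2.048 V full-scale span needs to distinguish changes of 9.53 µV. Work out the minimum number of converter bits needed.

Number of steps required ≥ 2.048 V / 9.53 µV = 214900.31.
Need 2^N ≥ 214900.31; 2^17 = 131072, 2^18 = 262144.
Minimum N = 18.

18 bits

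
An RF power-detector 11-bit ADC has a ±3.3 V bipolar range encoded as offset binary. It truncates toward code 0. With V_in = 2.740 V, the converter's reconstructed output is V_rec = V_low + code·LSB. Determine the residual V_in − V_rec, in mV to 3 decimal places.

One LSB is 6.6 V / 2048 = 3.223 mV.
(2.740 − (−3.3))/0.00322266 = 1874.2303; ⌊·⌋ gives code 1874.
V_rec = (−3.3) + 1874·0.00322266 = 2.7392578 V.
Difference: 0.000742188 V → 0.742 mV.

0.742 mV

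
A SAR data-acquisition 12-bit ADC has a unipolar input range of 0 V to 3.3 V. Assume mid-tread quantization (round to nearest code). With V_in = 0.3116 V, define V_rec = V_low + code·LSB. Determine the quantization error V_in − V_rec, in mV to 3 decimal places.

-0.192 mV

LSB = 3.3/2^12 = 0.806 mV.
(0.3116 − 0)/0.000805664 = 386.7617; round gives code 387.
Code 387 maps back to 0 + 387×0.000805664 V = 0.31179199 V.
V_in − V_rec = -0.000191992 V = -0.192 mV.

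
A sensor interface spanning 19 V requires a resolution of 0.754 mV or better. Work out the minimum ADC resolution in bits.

Number of steps required ≥ 19 V / 0.754 mV = 25198.94.
Need 2^N ≥ 25198.94; 2^14 = 16384, 2^15 = 32768.
Minimum N = 15.

15 bits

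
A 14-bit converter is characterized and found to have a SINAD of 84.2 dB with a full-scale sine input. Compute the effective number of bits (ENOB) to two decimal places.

ENOB = (SINAD − 1.76) / 6.02 = (84.2 − 1.76)/6.02 = 13.694.

13.69 bits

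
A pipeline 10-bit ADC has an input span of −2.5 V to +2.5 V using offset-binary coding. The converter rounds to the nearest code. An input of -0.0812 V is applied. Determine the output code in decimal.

LSB = 5 V / 1024 = 4.883 mV.
(V_in − V_low)/LSB = (-0.0812 − (−2.5)) / 0.00488281 = 495.370.
round(495.370) = 495.

code 495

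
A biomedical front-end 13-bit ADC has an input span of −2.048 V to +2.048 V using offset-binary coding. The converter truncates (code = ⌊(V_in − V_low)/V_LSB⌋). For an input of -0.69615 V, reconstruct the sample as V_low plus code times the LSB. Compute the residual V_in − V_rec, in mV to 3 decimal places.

0.350 mV

Step size: 4.096 V ÷ 2^13 = 0.500 mV.
(V_in − V_low)/LSB = (-0.69615 − (−2.048))/0.0005 = 2703.7000 → code 2703 (floor).
V_rec = (−2.048) + 2703·0.0005 = -0.6965 V.
Error = -0.69615 − (−0.6965) = 0.00035 V = 0.350 mV.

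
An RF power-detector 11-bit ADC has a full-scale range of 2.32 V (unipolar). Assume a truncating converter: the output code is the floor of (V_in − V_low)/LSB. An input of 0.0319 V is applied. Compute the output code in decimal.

Full-scale span = 2.32 V; LSB = 2.32/2^11 = 1.133 mV.
(V_in − V_low)/LSB = (0.0319 − 0) / 0.00113281 = 28.160.
So the output code is 28.

code 28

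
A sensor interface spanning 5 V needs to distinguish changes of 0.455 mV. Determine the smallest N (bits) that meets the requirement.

14 bits

Number of steps required ≥ 5 V / 0.455 mV = 10989.01.
Need 2^N ≥ 10989.01; 2^13 = 8192, 2^14 = 16384.
Minimum N = 14.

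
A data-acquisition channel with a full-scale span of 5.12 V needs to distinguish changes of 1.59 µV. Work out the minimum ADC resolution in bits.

Number of steps required ≥ 5.12 V / 1.59 µV = 3220125.79.
Need 2^N ≥ 3220125.79; 2^21 = 2097152, 2^22 = 4194304.
Minimum N = 22.

22 bits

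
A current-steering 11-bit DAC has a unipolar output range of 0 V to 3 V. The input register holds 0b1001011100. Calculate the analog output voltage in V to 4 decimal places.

LSB = 3 V / 2^11 = 1.465 mV.
Code 0b1001011100 = 604 decimal.
V_out = 0 + 604 × 0.00146484 V = 0.884766 V.

0.8848 V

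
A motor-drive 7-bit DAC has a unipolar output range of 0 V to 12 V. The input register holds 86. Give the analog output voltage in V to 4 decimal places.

8.0625 V

LSB = 12 V / 2^7 = 93.750 mV.
V_out = 0 + 86 × 0.09375 V = 8.0625 V.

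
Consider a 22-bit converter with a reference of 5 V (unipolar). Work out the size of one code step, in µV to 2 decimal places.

Full-scale span = 5 V.
LSB = 5 / 2^22 = 5 / 4194304 = 1.19209e-06 V = 1.19 µV.

1.19 µV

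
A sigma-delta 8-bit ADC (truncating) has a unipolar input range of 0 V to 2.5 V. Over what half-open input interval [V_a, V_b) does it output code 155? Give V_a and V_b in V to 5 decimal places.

LSB = 2.5/2^8 = 9.766 mV.
V_a = V_low + 155·LSB = 1.51367 V; V_b = V_low + 156·LSB = 1.52344 V.

[1.51367 V, 1.52344 V)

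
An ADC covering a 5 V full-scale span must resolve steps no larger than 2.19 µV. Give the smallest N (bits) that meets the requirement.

22 bits

Number of steps required ≥ 5 V / 2.19 µV = 2283105.02.
Need 2^N ≥ 2283105.02; 2^21 = 2097152, 2^22 = 4194304.
Minimum N = 22.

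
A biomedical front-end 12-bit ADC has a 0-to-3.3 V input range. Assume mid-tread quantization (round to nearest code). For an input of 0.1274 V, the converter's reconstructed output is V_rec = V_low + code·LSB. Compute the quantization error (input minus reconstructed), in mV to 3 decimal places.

LSB = 3.3/2^12 = 0.806 mV.
(V_in − V_low)/LSB = (0.1274 − 0)/0.000805664 = 158.1304 → code 158 (round).
V_rec = 0 + 158·0.000805664 = 0.12729492 V.
Error = 0.1274 − 0.12729492 = 0.000105078 V = 0.105 mV.

0.105 mV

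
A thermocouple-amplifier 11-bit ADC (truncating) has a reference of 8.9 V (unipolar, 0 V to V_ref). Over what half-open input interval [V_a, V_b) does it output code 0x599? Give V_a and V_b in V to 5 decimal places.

LSB = 8.9/2^11 = 4.346 mV.
Code 0x599 = 1433 decimal.
V_a = V_low + 1433·LSB = 6.22739 V; V_b = V_low + 1434·LSB = 6.23174 V.

[6.22739 V, 6.23174 V)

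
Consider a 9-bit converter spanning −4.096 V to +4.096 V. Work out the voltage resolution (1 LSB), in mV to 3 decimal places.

Full-scale span = 8.192 V.
LSB = 8.192 / 2^9 = 8.192 / 512 = 0.016 V = 16.000 mV.

16.000 mV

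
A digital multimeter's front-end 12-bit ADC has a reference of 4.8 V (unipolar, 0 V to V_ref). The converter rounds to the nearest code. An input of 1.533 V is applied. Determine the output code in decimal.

code 1308

With 4096 levels over 4.8 V, one step is 1.172 mV.
(V_in − V_low)/LSB = (1.533 − 0) / 0.00117187 = 1308.160.
So the output code is 1308.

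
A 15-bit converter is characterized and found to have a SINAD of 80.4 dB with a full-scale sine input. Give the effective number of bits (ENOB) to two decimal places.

ENOB = (SINAD − 1.76) / 6.02 = (80.4 − 1.76)/6.02 = 13.063.

13.06 bits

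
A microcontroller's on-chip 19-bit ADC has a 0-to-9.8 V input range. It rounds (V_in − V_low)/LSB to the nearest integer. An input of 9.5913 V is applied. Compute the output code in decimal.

Full-scale span = 9.8 V; LSB = 9.8/2^19 = 18.69 µV.
Input sits at 513122.806 steps above V_low.
round(513122.806) = 513123.

code 513123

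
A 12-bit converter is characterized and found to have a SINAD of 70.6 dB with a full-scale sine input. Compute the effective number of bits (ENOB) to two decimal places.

11.44 bits

ENOB = (SINAD − 1.76) / 6.02 = (70.6 − 1.76)/6.02 = 11.435.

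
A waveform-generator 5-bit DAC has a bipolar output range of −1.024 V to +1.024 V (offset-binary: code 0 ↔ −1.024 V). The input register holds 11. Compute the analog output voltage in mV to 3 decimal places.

-320.000 mV

LSB = 2.048 V / 2^5 = 64.000 mV.
V_out = (−1.024) + 11 × 0.064 V = -0.32 V.
= -320.000 mV.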